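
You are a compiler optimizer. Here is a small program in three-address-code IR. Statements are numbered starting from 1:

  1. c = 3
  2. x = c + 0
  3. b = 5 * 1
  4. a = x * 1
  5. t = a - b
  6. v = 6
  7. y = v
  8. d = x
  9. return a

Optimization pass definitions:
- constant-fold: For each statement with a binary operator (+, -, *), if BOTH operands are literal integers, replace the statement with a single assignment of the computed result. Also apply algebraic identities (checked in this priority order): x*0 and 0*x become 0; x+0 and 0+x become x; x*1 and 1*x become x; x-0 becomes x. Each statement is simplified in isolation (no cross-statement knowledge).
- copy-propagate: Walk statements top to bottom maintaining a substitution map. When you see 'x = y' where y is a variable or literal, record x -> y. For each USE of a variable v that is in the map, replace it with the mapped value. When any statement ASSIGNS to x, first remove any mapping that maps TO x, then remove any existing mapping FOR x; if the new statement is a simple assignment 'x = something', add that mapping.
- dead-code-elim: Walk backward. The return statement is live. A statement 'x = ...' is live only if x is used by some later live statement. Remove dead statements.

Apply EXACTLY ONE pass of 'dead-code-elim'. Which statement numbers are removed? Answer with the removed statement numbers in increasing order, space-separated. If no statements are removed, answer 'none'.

Answer: 3 5 6 7 8

Derivation:
Backward liveness scan:
Stmt 1 'c = 3': KEEP (c is live); live-in = []
Stmt 2 'x = c + 0': KEEP (x is live); live-in = ['c']
Stmt 3 'b = 5 * 1': DEAD (b not in live set ['x'])
Stmt 4 'a = x * 1': KEEP (a is live); live-in = ['x']
Stmt 5 't = a - b': DEAD (t not in live set ['a'])
Stmt 6 'v = 6': DEAD (v not in live set ['a'])
Stmt 7 'y = v': DEAD (y not in live set ['a'])
Stmt 8 'd = x': DEAD (d not in live set ['a'])
Stmt 9 'return a': KEEP (return); live-in = ['a']
Removed statement numbers: [3, 5, 6, 7, 8]
Surviving IR:
  c = 3
  x = c + 0
  a = x * 1
  return a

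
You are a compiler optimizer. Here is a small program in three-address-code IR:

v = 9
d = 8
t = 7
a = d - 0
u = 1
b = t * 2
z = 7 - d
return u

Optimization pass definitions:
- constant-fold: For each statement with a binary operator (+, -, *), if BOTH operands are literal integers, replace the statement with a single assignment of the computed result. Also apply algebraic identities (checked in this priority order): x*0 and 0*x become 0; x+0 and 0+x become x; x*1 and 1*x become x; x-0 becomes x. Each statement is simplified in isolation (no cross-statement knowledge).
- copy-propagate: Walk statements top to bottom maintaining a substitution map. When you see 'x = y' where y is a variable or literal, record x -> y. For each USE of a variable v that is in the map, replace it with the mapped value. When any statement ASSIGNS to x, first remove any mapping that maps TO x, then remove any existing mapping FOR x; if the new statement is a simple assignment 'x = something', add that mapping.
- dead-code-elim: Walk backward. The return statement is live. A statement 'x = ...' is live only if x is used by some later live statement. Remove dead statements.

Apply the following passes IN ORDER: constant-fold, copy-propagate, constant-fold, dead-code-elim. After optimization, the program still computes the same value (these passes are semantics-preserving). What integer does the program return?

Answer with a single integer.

Answer: 1

Derivation:
Initial IR:
  v = 9
  d = 8
  t = 7
  a = d - 0
  u = 1
  b = t * 2
  z = 7 - d
  return u
After constant-fold (8 stmts):
  v = 9
  d = 8
  t = 7
  a = d
  u = 1
  b = t * 2
  z = 7 - d
  return u
After copy-propagate (8 stmts):
  v = 9
  d = 8
  t = 7
  a = 8
  u = 1
  b = 7 * 2
  z = 7 - 8
  return 1
After constant-fold (8 stmts):
  v = 9
  d = 8
  t = 7
  a = 8
  u = 1
  b = 14
  z = -1
  return 1
After dead-code-elim (1 stmts):
  return 1
Evaluate:
  v = 9  =>  v = 9
  d = 8  =>  d = 8
  t = 7  =>  t = 7
  a = d - 0  =>  a = 8
  u = 1  =>  u = 1
  b = t * 2  =>  b = 14
  z = 7 - d  =>  z = -1
  return u = 1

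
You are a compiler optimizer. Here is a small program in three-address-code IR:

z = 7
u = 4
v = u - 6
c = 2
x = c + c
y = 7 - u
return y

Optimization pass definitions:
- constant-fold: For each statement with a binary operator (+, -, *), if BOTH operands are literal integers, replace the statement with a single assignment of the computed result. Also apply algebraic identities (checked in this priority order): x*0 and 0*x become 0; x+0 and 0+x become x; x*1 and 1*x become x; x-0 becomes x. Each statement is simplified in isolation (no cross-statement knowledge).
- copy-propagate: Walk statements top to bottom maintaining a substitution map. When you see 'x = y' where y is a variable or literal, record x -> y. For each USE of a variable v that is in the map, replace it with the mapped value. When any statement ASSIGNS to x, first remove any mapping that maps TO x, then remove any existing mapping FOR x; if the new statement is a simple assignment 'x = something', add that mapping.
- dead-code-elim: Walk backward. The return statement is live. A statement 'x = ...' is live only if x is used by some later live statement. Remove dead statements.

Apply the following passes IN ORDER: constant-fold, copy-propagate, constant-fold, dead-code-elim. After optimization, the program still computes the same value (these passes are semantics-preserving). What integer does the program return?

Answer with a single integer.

Answer: 3

Derivation:
Initial IR:
  z = 7
  u = 4
  v = u - 6
  c = 2
  x = c + c
  y = 7 - u
  return y
After constant-fold (7 stmts):
  z = 7
  u = 4
  v = u - 6
  c = 2
  x = c + c
  y = 7 - u
  return y
After copy-propagate (7 stmts):
  z = 7
  u = 4
  v = 4 - 6
  c = 2
  x = 2 + 2
  y = 7 - 4
  return y
After constant-fold (7 stmts):
  z = 7
  u = 4
  v = -2
  c = 2
  x = 4
  y = 3
  return y
After dead-code-elim (2 stmts):
  y = 3
  return y
Evaluate:
  z = 7  =>  z = 7
  u = 4  =>  u = 4
  v = u - 6  =>  v = -2
  c = 2  =>  c = 2
  x = c + c  =>  x = 4
  y = 7 - u  =>  y = 3
  return y = 3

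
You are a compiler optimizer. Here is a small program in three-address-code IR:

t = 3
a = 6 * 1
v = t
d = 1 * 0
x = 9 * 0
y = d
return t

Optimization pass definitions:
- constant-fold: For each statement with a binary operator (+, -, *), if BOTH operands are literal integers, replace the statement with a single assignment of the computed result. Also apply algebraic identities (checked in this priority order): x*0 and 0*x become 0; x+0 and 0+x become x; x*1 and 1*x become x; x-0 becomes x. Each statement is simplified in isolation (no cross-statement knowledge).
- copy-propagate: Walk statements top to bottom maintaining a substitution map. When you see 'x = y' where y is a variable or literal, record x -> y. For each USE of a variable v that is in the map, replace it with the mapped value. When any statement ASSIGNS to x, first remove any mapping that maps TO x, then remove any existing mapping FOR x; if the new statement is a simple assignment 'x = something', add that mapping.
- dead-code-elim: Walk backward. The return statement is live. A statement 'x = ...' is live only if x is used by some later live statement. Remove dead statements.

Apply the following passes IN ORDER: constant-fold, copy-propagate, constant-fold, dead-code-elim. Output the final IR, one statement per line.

Answer: return 3

Derivation:
Initial IR:
  t = 3
  a = 6 * 1
  v = t
  d = 1 * 0
  x = 9 * 0
  y = d
  return t
After constant-fold (7 stmts):
  t = 3
  a = 6
  v = t
  d = 0
  x = 0
  y = d
  return t
After copy-propagate (7 stmts):
  t = 3
  a = 6
  v = 3
  d = 0
  x = 0
  y = 0
  return 3
After constant-fold (7 stmts):
  t = 3
  a = 6
  v = 3
  d = 0
  x = 0
  y = 0
  return 3
After dead-code-elim (1 stmts):
  return 3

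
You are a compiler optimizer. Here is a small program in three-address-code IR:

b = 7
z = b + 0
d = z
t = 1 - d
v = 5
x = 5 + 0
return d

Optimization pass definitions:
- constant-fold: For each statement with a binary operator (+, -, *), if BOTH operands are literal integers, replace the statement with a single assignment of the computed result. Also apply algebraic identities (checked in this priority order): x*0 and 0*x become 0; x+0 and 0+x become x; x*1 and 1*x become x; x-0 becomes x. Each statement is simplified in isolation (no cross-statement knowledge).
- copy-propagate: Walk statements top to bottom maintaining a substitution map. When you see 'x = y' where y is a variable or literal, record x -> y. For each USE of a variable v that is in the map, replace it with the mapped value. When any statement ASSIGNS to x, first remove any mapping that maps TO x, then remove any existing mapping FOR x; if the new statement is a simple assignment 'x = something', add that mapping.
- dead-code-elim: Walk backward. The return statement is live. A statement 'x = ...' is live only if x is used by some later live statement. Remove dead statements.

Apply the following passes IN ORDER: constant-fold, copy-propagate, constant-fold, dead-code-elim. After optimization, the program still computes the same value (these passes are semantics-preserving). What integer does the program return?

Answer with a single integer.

Initial IR:
  b = 7
  z = b + 0
  d = z
  t = 1 - d
  v = 5
  x = 5 + 0
  return d
After constant-fold (7 stmts):
  b = 7
  z = b
  d = z
  t = 1 - d
  v = 5
  x = 5
  return d
After copy-propagate (7 stmts):
  b = 7
  z = 7
  d = 7
  t = 1 - 7
  v = 5
  x = 5
  return 7
After constant-fold (7 stmts):
  b = 7
  z = 7
  d = 7
  t = -6
  v = 5
  x = 5
  return 7
After dead-code-elim (1 stmts):
  return 7
Evaluate:
  b = 7  =>  b = 7
  z = b + 0  =>  z = 7
  d = z  =>  d = 7
  t = 1 - d  =>  t = -6
  v = 5  =>  v = 5
  x = 5 + 0  =>  x = 5
  return d = 7

Answer: 7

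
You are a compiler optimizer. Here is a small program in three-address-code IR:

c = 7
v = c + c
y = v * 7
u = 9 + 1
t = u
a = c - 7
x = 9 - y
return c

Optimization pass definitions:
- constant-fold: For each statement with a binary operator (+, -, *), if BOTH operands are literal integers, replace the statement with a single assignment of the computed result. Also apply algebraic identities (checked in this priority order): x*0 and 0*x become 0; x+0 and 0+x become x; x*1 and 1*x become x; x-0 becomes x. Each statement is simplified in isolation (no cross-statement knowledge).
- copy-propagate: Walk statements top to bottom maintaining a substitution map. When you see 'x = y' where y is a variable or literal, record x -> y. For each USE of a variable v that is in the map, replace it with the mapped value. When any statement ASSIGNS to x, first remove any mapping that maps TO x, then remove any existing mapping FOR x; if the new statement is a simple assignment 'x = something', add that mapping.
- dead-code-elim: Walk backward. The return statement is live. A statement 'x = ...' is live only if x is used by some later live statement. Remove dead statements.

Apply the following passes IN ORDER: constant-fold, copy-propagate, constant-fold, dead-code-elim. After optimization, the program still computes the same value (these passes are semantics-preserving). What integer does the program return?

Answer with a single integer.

Initial IR:
  c = 7
  v = c + c
  y = v * 7
  u = 9 + 1
  t = u
  a = c - 7
  x = 9 - y
  return c
After constant-fold (8 stmts):
  c = 7
  v = c + c
  y = v * 7
  u = 10
  t = u
  a = c - 7
  x = 9 - y
  return c
After copy-propagate (8 stmts):
  c = 7
  v = 7 + 7
  y = v * 7
  u = 10
  t = 10
  a = 7 - 7
  x = 9 - y
  return 7
After constant-fold (8 stmts):
  c = 7
  v = 14
  y = v * 7
  u = 10
  t = 10
  a = 0
  x = 9 - y
  return 7
After dead-code-elim (1 stmts):
  return 7
Evaluate:
  c = 7  =>  c = 7
  v = c + c  =>  v = 14
  y = v * 7  =>  y = 98
  u = 9 + 1  =>  u = 10
  t = u  =>  t = 10
  a = c - 7  =>  a = 0
  x = 9 - y  =>  x = -89
  return c = 7

Answer: 7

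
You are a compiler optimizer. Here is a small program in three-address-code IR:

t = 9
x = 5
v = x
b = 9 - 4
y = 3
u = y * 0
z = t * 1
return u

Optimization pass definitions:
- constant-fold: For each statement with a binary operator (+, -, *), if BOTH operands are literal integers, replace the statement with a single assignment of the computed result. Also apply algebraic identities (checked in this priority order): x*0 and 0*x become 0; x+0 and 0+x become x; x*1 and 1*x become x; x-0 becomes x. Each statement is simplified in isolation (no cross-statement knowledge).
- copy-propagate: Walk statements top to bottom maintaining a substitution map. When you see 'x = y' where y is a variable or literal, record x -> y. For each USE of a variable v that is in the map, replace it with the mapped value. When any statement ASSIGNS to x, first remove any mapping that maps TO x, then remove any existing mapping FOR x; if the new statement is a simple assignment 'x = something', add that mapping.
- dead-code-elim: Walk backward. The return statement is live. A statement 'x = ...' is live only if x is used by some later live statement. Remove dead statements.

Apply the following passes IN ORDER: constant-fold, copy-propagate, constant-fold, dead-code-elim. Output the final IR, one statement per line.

Initial IR:
  t = 9
  x = 5
  v = x
  b = 9 - 4
  y = 3
  u = y * 0
  z = t * 1
  return u
After constant-fold (8 stmts):
  t = 9
  x = 5
  v = x
  b = 5
  y = 3
  u = 0
  z = t
  return u
After copy-propagate (8 stmts):
  t = 9
  x = 5
  v = 5
  b = 5
  y = 3
  u = 0
  z = 9
  return 0
After constant-fold (8 stmts):
  t = 9
  x = 5
  v = 5
  b = 5
  y = 3
  u = 0
  z = 9
  return 0
After dead-code-elim (1 stmts):
  return 0

Answer: return 0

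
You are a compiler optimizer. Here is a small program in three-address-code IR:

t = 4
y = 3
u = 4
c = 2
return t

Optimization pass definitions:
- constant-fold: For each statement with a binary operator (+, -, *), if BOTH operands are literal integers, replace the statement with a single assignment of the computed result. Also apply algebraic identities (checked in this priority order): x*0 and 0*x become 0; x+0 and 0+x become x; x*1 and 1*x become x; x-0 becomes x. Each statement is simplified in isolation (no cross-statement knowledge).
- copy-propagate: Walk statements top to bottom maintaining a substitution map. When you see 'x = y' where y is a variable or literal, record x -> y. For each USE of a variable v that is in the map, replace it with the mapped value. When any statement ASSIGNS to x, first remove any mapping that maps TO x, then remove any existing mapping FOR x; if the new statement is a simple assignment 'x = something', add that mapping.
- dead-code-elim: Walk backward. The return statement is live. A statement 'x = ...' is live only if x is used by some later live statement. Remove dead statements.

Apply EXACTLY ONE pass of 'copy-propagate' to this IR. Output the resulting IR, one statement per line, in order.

Answer: t = 4
y = 3
u = 4
c = 2
return 4

Derivation:
Applying copy-propagate statement-by-statement:
  [1] t = 4  (unchanged)
  [2] y = 3  (unchanged)
  [3] u = 4  (unchanged)
  [4] c = 2  (unchanged)
  [5] return t  -> return 4
Result (5 stmts):
  t = 4
  y = 3
  u = 4
  c = 2
  return 4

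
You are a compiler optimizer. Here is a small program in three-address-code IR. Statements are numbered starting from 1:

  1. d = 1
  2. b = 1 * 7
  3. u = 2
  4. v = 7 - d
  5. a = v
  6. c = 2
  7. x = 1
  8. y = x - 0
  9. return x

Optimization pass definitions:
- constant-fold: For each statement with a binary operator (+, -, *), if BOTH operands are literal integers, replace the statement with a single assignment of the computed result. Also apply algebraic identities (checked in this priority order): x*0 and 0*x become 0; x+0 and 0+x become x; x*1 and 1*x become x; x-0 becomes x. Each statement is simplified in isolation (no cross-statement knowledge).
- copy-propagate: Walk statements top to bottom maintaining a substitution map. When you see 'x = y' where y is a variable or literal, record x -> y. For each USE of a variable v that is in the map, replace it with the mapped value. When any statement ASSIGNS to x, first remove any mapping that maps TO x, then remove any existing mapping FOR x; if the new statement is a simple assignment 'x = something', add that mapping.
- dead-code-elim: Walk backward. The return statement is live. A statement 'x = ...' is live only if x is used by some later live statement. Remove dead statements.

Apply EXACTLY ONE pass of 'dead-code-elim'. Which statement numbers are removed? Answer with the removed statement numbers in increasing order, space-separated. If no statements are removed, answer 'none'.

Backward liveness scan:
Stmt 1 'd = 1': DEAD (d not in live set [])
Stmt 2 'b = 1 * 7': DEAD (b not in live set [])
Stmt 3 'u = 2': DEAD (u not in live set [])
Stmt 4 'v = 7 - d': DEAD (v not in live set [])
Stmt 5 'a = v': DEAD (a not in live set [])
Stmt 6 'c = 2': DEAD (c not in live set [])
Stmt 7 'x = 1': KEEP (x is live); live-in = []
Stmt 8 'y = x - 0': DEAD (y not in live set ['x'])
Stmt 9 'return x': KEEP (return); live-in = ['x']
Removed statement numbers: [1, 2, 3, 4, 5, 6, 8]
Surviving IR:
  x = 1
  return x

Answer: 1 2 3 4 5 6 8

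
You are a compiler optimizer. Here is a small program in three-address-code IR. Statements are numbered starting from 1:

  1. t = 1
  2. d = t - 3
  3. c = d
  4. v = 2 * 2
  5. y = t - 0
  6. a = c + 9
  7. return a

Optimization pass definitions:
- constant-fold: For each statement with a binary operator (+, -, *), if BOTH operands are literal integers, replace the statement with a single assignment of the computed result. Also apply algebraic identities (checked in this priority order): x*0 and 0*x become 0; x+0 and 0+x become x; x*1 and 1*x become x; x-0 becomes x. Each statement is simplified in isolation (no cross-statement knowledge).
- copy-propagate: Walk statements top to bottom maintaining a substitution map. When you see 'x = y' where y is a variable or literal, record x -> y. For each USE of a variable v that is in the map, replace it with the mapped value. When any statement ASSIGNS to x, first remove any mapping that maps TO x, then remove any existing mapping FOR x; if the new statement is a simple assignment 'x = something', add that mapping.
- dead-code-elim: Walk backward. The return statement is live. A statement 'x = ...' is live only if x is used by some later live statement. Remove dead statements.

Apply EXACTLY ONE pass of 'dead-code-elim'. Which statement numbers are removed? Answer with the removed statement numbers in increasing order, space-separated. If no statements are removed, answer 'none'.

Backward liveness scan:
Stmt 1 't = 1': KEEP (t is live); live-in = []
Stmt 2 'd = t - 3': KEEP (d is live); live-in = ['t']
Stmt 3 'c = d': KEEP (c is live); live-in = ['d']
Stmt 4 'v = 2 * 2': DEAD (v not in live set ['c'])
Stmt 5 'y = t - 0': DEAD (y not in live set ['c'])
Stmt 6 'a = c + 9': KEEP (a is live); live-in = ['c']
Stmt 7 'return a': KEEP (return); live-in = ['a']
Removed statement numbers: [4, 5]
Surviving IR:
  t = 1
  d = t - 3
  c = d
  a = c + 9
  return a

Answer: 4 5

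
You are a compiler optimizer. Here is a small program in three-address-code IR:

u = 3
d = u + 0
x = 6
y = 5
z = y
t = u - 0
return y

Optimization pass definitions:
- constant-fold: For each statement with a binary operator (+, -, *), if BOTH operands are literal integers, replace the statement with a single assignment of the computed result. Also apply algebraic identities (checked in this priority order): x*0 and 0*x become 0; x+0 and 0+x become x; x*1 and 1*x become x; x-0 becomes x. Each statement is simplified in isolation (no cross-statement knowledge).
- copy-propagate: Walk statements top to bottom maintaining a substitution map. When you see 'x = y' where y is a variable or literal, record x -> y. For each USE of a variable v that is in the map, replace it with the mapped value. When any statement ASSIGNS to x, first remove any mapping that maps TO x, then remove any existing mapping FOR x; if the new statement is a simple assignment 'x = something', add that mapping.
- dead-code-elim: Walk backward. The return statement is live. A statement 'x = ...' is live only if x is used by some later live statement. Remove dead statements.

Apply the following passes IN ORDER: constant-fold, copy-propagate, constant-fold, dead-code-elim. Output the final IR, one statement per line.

Initial IR:
  u = 3
  d = u + 0
  x = 6
  y = 5
  z = y
  t = u - 0
  return y
After constant-fold (7 stmts):
  u = 3
  d = u
  x = 6
  y = 5
  z = y
  t = u
  return y
After copy-propagate (7 stmts):
  u = 3
  d = 3
  x = 6
  y = 5
  z = 5
  t = 3
  return 5
After constant-fold (7 stmts):
  u = 3
  d = 3
  x = 6
  y = 5
  z = 5
  t = 3
  return 5
After dead-code-elim (1 stmts):
  return 5

Answer: return 5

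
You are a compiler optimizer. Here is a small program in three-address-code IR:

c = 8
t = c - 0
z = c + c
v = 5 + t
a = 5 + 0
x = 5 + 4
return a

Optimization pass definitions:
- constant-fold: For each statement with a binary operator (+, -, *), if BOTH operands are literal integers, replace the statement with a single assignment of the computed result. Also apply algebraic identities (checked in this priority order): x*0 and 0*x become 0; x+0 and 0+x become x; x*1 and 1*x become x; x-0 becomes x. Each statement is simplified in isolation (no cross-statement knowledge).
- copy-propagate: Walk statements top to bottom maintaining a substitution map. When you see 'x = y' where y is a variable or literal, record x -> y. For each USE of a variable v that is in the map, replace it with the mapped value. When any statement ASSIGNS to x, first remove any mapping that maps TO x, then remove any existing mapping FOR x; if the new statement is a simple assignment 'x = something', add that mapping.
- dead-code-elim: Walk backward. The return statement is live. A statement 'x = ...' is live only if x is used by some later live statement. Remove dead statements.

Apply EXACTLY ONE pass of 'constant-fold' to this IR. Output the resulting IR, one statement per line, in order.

Applying constant-fold statement-by-statement:
  [1] c = 8  (unchanged)
  [2] t = c - 0  -> t = c
  [3] z = c + c  (unchanged)
  [4] v = 5 + t  (unchanged)
  [5] a = 5 + 0  -> a = 5
  [6] x = 5 + 4  -> x = 9
  [7] return a  (unchanged)
Result (7 stmts):
  c = 8
  t = c
  z = c + c
  v = 5 + t
  a = 5
  x = 9
  return a

Answer: c = 8
t = c
z = c + c
v = 5 + t
a = 5
x = 9
return a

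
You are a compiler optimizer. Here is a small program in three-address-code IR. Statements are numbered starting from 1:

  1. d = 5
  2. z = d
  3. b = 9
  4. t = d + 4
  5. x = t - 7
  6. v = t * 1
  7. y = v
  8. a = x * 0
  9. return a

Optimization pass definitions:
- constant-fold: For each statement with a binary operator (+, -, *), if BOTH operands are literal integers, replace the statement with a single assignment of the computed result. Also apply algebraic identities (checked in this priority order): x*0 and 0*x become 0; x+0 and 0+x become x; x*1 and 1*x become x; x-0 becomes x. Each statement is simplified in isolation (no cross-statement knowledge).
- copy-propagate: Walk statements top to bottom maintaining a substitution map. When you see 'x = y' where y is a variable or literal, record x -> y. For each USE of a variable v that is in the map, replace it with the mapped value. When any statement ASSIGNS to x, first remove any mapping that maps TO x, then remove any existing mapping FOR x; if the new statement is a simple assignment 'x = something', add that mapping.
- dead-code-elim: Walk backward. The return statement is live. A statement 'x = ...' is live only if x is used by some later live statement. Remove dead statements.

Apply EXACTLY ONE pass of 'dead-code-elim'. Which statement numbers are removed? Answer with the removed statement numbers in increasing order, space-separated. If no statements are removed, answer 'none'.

Answer: 2 3 6 7

Derivation:
Backward liveness scan:
Stmt 1 'd = 5': KEEP (d is live); live-in = []
Stmt 2 'z = d': DEAD (z not in live set ['d'])
Stmt 3 'b = 9': DEAD (b not in live set ['d'])
Stmt 4 't = d + 4': KEEP (t is live); live-in = ['d']
Stmt 5 'x = t - 7': KEEP (x is live); live-in = ['t']
Stmt 6 'v = t * 1': DEAD (v not in live set ['x'])
Stmt 7 'y = v': DEAD (y not in live set ['x'])
Stmt 8 'a = x * 0': KEEP (a is live); live-in = ['x']
Stmt 9 'return a': KEEP (return); live-in = ['a']
Removed statement numbers: [2, 3, 6, 7]
Surviving IR:
  d = 5
  t = d + 4
  x = t - 7
  a = x * 0
  return a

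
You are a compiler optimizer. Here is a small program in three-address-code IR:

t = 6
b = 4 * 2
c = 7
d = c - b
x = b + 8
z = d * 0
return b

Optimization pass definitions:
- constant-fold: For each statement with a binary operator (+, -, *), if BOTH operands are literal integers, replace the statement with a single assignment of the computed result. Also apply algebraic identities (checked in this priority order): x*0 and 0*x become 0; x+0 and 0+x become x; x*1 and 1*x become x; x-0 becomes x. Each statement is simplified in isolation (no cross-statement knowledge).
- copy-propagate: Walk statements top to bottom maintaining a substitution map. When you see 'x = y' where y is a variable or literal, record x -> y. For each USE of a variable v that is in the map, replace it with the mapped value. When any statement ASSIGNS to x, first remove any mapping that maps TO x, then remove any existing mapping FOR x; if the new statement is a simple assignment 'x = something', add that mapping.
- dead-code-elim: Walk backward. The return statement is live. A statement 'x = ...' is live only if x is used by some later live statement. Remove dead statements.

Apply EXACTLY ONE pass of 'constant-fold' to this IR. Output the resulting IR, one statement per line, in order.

Applying constant-fold statement-by-statement:
  [1] t = 6  (unchanged)
  [2] b = 4 * 2  -> b = 8
  [3] c = 7  (unchanged)
  [4] d = c - b  (unchanged)
  [5] x = b + 8  (unchanged)
  [6] z = d * 0  -> z = 0
  [7] return b  (unchanged)
Result (7 stmts):
  t = 6
  b = 8
  c = 7
  d = c - b
  x = b + 8
  z = 0
  return b

Answer: t = 6
b = 8
c = 7
d = c - b
x = b + 8
z = 0
return b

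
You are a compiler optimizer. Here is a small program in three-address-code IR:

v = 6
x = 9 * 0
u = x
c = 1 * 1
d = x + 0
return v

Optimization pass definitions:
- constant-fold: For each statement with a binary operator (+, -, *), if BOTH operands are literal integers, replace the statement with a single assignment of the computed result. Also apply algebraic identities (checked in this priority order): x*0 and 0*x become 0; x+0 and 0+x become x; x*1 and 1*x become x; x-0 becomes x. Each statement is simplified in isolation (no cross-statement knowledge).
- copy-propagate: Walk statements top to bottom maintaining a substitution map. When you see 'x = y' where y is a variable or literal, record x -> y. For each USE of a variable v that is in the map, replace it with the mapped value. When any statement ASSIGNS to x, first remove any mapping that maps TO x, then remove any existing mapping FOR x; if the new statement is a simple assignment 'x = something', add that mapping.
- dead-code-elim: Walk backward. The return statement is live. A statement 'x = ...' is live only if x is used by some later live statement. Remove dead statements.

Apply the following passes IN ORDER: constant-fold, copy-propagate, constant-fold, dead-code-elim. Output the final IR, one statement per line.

Initial IR:
  v = 6
  x = 9 * 0
  u = x
  c = 1 * 1
  d = x + 0
  return v
After constant-fold (6 stmts):
  v = 6
  x = 0
  u = x
  c = 1
  d = x
  return v
After copy-propagate (6 stmts):
  v = 6
  x = 0
  u = 0
  c = 1
  d = 0
  return 6
After constant-fold (6 stmts):
  v = 6
  x = 0
  u = 0
  c = 1
  d = 0
  return 6
After dead-code-elim (1 stmts):
  return 6

Answer: return 6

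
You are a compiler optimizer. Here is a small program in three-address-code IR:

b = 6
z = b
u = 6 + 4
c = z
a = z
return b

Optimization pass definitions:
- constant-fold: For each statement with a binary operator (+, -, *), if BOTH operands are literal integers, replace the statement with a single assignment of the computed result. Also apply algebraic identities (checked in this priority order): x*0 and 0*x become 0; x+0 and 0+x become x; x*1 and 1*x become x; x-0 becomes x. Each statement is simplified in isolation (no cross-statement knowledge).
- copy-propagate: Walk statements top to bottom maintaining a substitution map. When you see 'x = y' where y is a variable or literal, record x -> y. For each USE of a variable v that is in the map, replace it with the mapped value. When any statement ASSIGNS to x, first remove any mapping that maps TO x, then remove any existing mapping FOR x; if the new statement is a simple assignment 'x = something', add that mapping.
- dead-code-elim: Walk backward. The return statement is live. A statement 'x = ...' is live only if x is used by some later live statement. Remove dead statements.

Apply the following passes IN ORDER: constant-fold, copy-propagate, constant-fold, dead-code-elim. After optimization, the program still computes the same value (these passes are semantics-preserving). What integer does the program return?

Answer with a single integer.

Initial IR:
  b = 6
  z = b
  u = 6 + 4
  c = z
  a = z
  return b
After constant-fold (6 stmts):
  b = 6
  z = b
  u = 10
  c = z
  a = z
  return b
After copy-propagate (6 stmts):
  b = 6
  z = 6
  u = 10
  c = 6
  a = 6
  return 6
After constant-fold (6 stmts):
  b = 6
  z = 6
  u = 10
  c = 6
  a = 6
  return 6
After dead-code-elim (1 stmts):
  return 6
Evaluate:
  b = 6  =>  b = 6
  z = b  =>  z = 6
  u = 6 + 4  =>  u = 10
  c = z  =>  c = 6
  a = z  =>  a = 6
  return b = 6

Answer: 6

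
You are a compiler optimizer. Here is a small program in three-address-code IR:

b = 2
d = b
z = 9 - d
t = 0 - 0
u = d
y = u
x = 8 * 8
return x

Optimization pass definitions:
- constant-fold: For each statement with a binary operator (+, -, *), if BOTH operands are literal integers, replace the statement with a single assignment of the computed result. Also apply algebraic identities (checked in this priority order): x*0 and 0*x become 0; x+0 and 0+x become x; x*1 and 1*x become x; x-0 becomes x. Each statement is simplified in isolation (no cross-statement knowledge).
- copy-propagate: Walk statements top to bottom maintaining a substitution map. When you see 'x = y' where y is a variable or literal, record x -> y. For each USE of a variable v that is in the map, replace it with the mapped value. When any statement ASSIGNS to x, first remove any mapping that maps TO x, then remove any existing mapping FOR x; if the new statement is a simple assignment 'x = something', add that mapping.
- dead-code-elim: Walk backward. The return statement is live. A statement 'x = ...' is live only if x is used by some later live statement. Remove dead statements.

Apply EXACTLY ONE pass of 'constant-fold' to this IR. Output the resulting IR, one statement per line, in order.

Answer: b = 2
d = b
z = 9 - d
t = 0
u = d
y = u
x = 64
return x

Derivation:
Applying constant-fold statement-by-statement:
  [1] b = 2  (unchanged)
  [2] d = b  (unchanged)
  [3] z = 9 - d  (unchanged)
  [4] t = 0 - 0  -> t = 0
  [5] u = d  (unchanged)
  [6] y = u  (unchanged)
  [7] x = 8 * 8  -> x = 64
  [8] return x  (unchanged)
Result (8 stmts):
  b = 2
  d = b
  z = 9 - d
  t = 0
  u = d
  y = u
  x = 64
  return x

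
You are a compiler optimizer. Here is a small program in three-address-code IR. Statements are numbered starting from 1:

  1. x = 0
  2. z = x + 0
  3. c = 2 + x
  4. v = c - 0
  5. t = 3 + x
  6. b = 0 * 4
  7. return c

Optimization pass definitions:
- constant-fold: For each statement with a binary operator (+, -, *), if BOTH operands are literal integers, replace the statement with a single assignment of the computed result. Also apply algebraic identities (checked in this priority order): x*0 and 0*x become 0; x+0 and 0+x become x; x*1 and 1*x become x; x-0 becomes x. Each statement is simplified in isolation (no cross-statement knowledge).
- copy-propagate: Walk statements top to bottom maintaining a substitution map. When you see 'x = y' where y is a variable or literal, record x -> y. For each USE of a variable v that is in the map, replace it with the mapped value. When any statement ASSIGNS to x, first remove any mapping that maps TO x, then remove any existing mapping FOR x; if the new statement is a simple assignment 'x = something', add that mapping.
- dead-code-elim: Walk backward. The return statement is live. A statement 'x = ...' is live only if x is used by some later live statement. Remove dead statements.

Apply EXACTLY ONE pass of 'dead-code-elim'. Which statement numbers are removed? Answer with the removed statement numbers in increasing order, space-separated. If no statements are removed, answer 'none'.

Answer: 2 4 5 6

Derivation:
Backward liveness scan:
Stmt 1 'x = 0': KEEP (x is live); live-in = []
Stmt 2 'z = x + 0': DEAD (z not in live set ['x'])
Stmt 3 'c = 2 + x': KEEP (c is live); live-in = ['x']
Stmt 4 'v = c - 0': DEAD (v not in live set ['c'])
Stmt 5 't = 3 + x': DEAD (t not in live set ['c'])
Stmt 6 'b = 0 * 4': DEAD (b not in live set ['c'])
Stmt 7 'return c': KEEP (return); live-in = ['c']
Removed statement numbers: [2, 4, 5, 6]
Surviving IR:
  x = 0
  c = 2 + x
  return c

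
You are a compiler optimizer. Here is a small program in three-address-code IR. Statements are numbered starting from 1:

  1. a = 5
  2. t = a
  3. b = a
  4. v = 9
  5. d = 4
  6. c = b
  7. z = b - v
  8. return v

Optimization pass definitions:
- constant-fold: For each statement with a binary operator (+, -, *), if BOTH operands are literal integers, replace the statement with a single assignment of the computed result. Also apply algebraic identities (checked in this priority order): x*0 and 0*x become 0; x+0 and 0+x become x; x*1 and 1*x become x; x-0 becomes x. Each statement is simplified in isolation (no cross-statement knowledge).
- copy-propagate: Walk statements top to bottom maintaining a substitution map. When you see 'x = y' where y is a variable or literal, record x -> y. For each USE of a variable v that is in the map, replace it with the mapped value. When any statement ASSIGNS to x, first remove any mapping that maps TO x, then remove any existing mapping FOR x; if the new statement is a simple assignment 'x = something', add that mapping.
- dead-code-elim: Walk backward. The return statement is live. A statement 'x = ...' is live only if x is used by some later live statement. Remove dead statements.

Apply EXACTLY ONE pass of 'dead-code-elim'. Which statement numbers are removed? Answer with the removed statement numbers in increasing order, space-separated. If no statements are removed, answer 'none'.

Answer: 1 2 3 5 6 7

Derivation:
Backward liveness scan:
Stmt 1 'a = 5': DEAD (a not in live set [])
Stmt 2 't = a': DEAD (t not in live set [])
Stmt 3 'b = a': DEAD (b not in live set [])
Stmt 4 'v = 9': KEEP (v is live); live-in = []
Stmt 5 'd = 4': DEAD (d not in live set ['v'])
Stmt 6 'c = b': DEAD (c not in live set ['v'])
Stmt 7 'z = b - v': DEAD (z not in live set ['v'])
Stmt 8 'return v': KEEP (return); live-in = ['v']
Removed statement numbers: [1, 2, 3, 5, 6, 7]
Surviving IR:
  v = 9
  return v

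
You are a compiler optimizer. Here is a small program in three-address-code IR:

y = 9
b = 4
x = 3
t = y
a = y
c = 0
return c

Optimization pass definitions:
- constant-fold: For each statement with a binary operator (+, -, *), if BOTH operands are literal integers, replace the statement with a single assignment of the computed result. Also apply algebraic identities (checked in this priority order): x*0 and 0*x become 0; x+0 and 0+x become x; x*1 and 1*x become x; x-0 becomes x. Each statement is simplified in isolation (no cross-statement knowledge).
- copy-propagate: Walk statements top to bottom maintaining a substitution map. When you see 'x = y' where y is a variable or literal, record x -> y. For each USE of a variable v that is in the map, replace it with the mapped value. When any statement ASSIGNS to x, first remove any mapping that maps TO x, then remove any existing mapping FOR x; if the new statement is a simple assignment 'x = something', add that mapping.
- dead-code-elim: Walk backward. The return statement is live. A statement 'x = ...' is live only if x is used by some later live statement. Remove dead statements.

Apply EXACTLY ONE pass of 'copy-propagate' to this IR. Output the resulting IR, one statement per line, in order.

Answer: y = 9
b = 4
x = 3
t = 9
a = 9
c = 0
return 0

Derivation:
Applying copy-propagate statement-by-statement:
  [1] y = 9  (unchanged)
  [2] b = 4  (unchanged)
  [3] x = 3  (unchanged)
  [4] t = y  -> t = 9
  [5] a = y  -> a = 9
  [6] c = 0  (unchanged)
  [7] return c  -> return 0
Result (7 stmts):
  y = 9
  b = 4
  x = 3
  t = 9
  a = 9
  c = 0
  return 0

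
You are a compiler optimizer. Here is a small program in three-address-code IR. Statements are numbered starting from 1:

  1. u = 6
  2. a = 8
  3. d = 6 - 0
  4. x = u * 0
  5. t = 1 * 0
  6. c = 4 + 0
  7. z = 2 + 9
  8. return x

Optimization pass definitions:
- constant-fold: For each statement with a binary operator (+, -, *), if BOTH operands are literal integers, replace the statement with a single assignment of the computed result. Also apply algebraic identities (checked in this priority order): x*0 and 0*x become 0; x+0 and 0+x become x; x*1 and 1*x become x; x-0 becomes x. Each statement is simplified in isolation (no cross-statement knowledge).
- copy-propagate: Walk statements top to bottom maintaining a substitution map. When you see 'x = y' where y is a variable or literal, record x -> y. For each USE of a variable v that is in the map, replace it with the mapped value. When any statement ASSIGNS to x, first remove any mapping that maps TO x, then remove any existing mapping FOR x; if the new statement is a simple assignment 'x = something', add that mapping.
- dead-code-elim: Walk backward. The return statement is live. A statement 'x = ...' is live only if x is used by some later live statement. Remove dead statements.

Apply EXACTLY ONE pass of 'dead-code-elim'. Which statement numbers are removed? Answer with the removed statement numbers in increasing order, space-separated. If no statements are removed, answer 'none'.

Answer: 2 3 5 6 7

Derivation:
Backward liveness scan:
Stmt 1 'u = 6': KEEP (u is live); live-in = []
Stmt 2 'a = 8': DEAD (a not in live set ['u'])
Stmt 3 'd = 6 - 0': DEAD (d not in live set ['u'])
Stmt 4 'x = u * 0': KEEP (x is live); live-in = ['u']
Stmt 5 't = 1 * 0': DEAD (t not in live set ['x'])
Stmt 6 'c = 4 + 0': DEAD (c not in live set ['x'])
Stmt 7 'z = 2 + 9': DEAD (z not in live set ['x'])
Stmt 8 'return x': KEEP (return); live-in = ['x']
Removed statement numbers: [2, 3, 5, 6, 7]
Surviving IR:
  u = 6
  x = u * 0
  return x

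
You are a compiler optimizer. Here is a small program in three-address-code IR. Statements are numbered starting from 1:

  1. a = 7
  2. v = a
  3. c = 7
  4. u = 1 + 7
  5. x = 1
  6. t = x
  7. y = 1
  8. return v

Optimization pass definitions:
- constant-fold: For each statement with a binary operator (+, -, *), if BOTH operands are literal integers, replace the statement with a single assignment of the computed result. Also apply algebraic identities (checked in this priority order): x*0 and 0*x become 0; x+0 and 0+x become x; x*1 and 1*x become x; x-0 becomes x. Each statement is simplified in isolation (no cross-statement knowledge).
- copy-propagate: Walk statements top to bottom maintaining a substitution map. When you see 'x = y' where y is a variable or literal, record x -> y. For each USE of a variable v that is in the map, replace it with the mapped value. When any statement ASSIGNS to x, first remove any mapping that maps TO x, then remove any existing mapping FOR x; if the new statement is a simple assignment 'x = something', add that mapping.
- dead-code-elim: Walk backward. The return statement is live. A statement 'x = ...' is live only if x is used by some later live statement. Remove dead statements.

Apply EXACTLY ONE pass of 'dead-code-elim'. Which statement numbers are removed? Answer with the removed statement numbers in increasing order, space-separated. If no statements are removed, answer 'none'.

Backward liveness scan:
Stmt 1 'a = 7': KEEP (a is live); live-in = []
Stmt 2 'v = a': KEEP (v is live); live-in = ['a']
Stmt 3 'c = 7': DEAD (c not in live set ['v'])
Stmt 4 'u = 1 + 7': DEAD (u not in live set ['v'])
Stmt 5 'x = 1': DEAD (x not in live set ['v'])
Stmt 6 't = x': DEAD (t not in live set ['v'])
Stmt 7 'y = 1': DEAD (y not in live set ['v'])
Stmt 8 'return v': KEEP (return); live-in = ['v']
Removed statement numbers: [3, 4, 5, 6, 7]
Surviving IR:
  a = 7
  v = a
  return v

Answer: 3 4 5 6 7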